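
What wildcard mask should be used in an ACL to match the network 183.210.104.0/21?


Subnet mask: 255.255.248.0
Wildcard = 255.255.255.255 - subnet mask
255 - 255 = 0
255 - 255 = 0
255 - 248 = 7
255 - 0 = 255
Wildcard: 0.0.7.255


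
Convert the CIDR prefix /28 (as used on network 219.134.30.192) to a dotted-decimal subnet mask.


/28 means 28 network bits, 4 host bits
Binary: 11111111111111111111111111110000
Mask: 255.255.255.240


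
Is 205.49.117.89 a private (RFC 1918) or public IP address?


RFC 1918 private ranges:
  10.0.0.0/8 (10.0.0.0 - 10.255.255.255)
  172.16.0.0/12 (172.16.0.0 - 172.31.255.255)
  192.168.0.0/16 (192.168.0.0 - 192.168.255.255)
Public (not in any RFC 1918 range)


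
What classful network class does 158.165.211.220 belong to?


First octet: 158
Binary: 10011110
10xxxxxx -> Class B (128-191)
Class B, default mask 255.255.0.0 (/16)


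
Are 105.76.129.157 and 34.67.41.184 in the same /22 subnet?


Mask: 255.255.252.0
105.76.129.157 AND mask = 105.76.128.0
34.67.41.184 AND mask = 34.67.40.0
No, different subnets (105.76.128.0 vs 34.67.40.0)


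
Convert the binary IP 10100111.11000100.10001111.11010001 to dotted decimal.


10100111 = 167
11000100 = 196
10001111 = 143
11010001 = 209
IP: 167.196.143.209


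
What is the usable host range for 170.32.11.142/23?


Network: 170.32.10.0
Broadcast: 170.32.11.255
First usable = network + 1
Last usable = broadcast - 1
Range: 170.32.10.1 to 170.32.11.254


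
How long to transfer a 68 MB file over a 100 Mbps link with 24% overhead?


Effective throughput = 100 * (1 - 24/100) = 76 Mbps
File size in Mb = 68 * 8 = 544 Mb
Time = 544 / 76
Time = 7.1579 seconds


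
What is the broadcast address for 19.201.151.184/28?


Network: 19.201.151.176/28
Host bits = 4
Set all host bits to 1:
Broadcast: 19.201.151.191


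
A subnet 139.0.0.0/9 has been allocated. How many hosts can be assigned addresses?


Host bits = 32 - 9 = 23
Total addresses = 2^23 = 8388608
Usable = total - 2 (network and broadcast)
Usable hosts: 8388606


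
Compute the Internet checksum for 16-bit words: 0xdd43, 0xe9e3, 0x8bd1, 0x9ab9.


Sum all words (with carry folding):
+ 0xdd43 = 0xdd43
+ 0xe9e3 = 0xc727
+ 0x8bd1 = 0x52f9
+ 0x9ab9 = 0xedb2
One's complement: ~0xedb2
Checksum = 0x124d


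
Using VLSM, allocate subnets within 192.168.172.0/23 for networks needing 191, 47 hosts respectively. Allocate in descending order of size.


191 hosts -> /24 (254 usable): 192.168.172.0/24
47 hosts -> /26 (62 usable): 192.168.173.0/26
Allocation: 192.168.172.0/24 (191 hosts, 254 usable); 192.168.173.0/26 (47 hosts, 62 usable)


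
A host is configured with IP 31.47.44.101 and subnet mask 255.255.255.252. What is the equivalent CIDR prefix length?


Binary: 11111111.11111111.11111111.11111100
Count leading 1s
Prefix: /30


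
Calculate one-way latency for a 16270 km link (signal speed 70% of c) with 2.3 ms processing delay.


Speed = 0.7 * 3e5 km/s = 210000 km/s
Propagation delay = 16270 / 210000 = 0.0775 s = 77.4762 ms
Processing delay = 2.3 ms
Total one-way latency = 79.7762 ms


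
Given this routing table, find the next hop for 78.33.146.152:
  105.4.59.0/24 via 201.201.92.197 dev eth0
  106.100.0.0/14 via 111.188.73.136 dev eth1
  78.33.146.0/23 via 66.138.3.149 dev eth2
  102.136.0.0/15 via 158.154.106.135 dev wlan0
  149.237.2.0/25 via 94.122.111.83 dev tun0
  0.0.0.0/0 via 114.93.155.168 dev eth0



Longest prefix match for 78.33.146.152:
  /24 105.4.59.0: no
  /14 106.100.0.0: no
  /23 78.33.146.0: MATCH
  /15 102.136.0.0: no
  /25 149.237.2.0: no
  /0 0.0.0.0: MATCH
Selected: next-hop 66.138.3.149 via eth2 (matched /23)


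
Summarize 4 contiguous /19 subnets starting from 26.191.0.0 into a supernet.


Original prefix: /19
Number of subnets: 4 = 2^2
New prefix = 19 - 2 = 17
Supernet: 26.191.0.0/17


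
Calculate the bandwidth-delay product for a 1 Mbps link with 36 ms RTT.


BDP = bandwidth * RTT
= 1 Mbps * 36 ms
= 1 * 1e6 * 36 / 1000 bits
= 36000 bits
= 4500 bytes
= 4.3945 KB
BDP = 36000 bits (4500 bytes)


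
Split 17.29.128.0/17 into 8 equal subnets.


New prefix = 17 + 3 = 20
Each subnet has 4096 addresses
  17.29.128.0/20
  17.29.144.0/20
  17.29.160.0/20
  17.29.176.0/20
  17.29.192.0/20
  17.29.208.0/20
  17.29.224.0/20
  17.29.240.0/20
Subnets: 17.29.128.0/20, 17.29.144.0/20, 17.29.160.0/20, 17.29.176.0/20, 17.29.192.0/20, 17.29.208.0/20, 17.29.224.0/20, 17.29.240.0/20


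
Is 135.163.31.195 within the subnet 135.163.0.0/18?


Subnet network: 135.163.0.0
Test IP AND mask: 135.163.0.0
Yes, 135.163.31.195 is in 135.163.0.0/18


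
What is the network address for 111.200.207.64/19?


IP:   01101111.11001000.11001111.01000000
Mask: 11111111.11111111.11100000.00000000
AND operation:
Net:  01101111.11001000.11000000.00000000
Network: 111.200.192.0/19


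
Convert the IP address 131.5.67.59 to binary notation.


131 = 10000011
5 = 00000101
67 = 01000011
59 = 00111011
Binary: 10000011.00000101.01000011.00111011


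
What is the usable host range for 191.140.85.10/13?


Network: 191.136.0.0
Broadcast: 191.143.255.255
First usable = network + 1
Last usable = broadcast - 1
Range: 191.136.0.1 to 191.143.255.254


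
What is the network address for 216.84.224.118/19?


IP:   11011000.01010100.11100000.01110110
Mask: 11111111.11111111.11100000.00000000
AND operation:
Net:  11011000.01010100.11100000.00000000
Network: 216.84.224.0/19


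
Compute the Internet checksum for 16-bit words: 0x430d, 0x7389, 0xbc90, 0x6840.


Sum all words (with carry folding):
+ 0x430d = 0x430d
+ 0x7389 = 0xb696
+ 0xbc90 = 0x7327
+ 0x6840 = 0xdb67
One's complement: ~0xdb67
Checksum = 0x2498


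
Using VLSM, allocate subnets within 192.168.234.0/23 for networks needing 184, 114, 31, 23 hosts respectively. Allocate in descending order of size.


184 hosts -> /24 (254 usable): 192.168.234.0/24
114 hosts -> /25 (126 usable): 192.168.235.0/25
31 hosts -> /26 (62 usable): 192.168.235.128/26
23 hosts -> /27 (30 usable): 192.168.235.192/27
Allocation: 192.168.234.0/24 (184 hosts, 254 usable); 192.168.235.0/25 (114 hosts, 126 usable); 192.168.235.128/26 (31 hosts, 62 usable); 192.168.235.192/27 (23 hosts, 30 usable)


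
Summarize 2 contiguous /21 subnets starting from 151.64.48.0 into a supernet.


Original prefix: /21
Number of subnets: 2 = 2^1
New prefix = 21 - 1 = 20
Supernet: 151.64.48.0/20


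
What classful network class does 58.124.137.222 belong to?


First octet: 58
Binary: 00111010
0xxxxxxx -> Class A (1-126)
Class A, default mask 255.0.0.0 (/8)


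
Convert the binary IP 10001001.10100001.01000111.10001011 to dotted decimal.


10001001 = 137
10100001 = 161
01000111 = 71
10001011 = 139
IP: 137.161.71.139


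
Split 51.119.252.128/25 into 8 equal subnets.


New prefix = 25 + 3 = 28
Each subnet has 16 addresses
  51.119.252.128/28
  51.119.252.144/28
  51.119.252.160/28
  51.119.252.176/28
  51.119.252.192/28
  51.119.252.208/28
  51.119.252.224/28
  51.119.252.240/28
Subnets: 51.119.252.128/28, 51.119.252.144/28, 51.119.252.160/28, 51.119.252.176/28, 51.119.252.192/28, 51.119.252.208/28, 51.119.252.224/28, 51.119.252.240/28


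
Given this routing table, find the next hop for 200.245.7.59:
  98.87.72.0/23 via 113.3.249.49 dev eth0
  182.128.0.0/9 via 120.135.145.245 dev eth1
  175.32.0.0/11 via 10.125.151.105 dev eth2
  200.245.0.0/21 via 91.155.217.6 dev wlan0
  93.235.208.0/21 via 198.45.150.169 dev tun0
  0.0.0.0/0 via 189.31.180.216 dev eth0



Longest prefix match for 200.245.7.59:
  /23 98.87.72.0: no
  /9 182.128.0.0: no
  /11 175.32.0.0: no
  /21 200.245.0.0: MATCH
  /21 93.235.208.0: no
  /0 0.0.0.0: MATCH
Selected: next-hop 91.155.217.6 via wlan0 (matched /21)


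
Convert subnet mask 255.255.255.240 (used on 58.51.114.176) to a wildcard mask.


Subnet mask: 255.255.255.240
Wildcard = 255.255.255.255 - subnet mask
255 - 255 = 0
255 - 255 = 0
255 - 255 = 0
255 - 240 = 15
Wildcard: 0.0.0.15


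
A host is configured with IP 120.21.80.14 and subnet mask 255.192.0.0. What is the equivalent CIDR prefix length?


Binary: 11111111.11000000.00000000.00000000
Count leading 1s
Prefix: /10


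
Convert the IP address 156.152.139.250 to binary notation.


156 = 10011100
152 = 10011000
139 = 10001011
250 = 11111010
Binary: 10011100.10011000.10001011.11111010


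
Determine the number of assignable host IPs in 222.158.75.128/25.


Host bits = 32 - 25 = 7
Total addresses = 2^7 = 128
Usable = total - 2 (network and broadcast)
Usable hosts: 126


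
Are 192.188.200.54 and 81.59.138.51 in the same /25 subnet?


Mask: 255.255.255.128
192.188.200.54 AND mask = 192.188.200.0
81.59.138.51 AND mask = 81.59.138.0
No, different subnets (192.188.200.0 vs 81.59.138.0)


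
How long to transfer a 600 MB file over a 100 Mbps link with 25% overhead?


Effective throughput = 100 * (1 - 25/100) = 75 Mbps
File size in Mb = 600 * 8 = 4800 Mb
Time = 4800 / 75
Time = 64 seconds


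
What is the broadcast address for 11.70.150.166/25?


Network: 11.70.150.128/25
Host bits = 7
Set all host bits to 1:
Broadcast: 11.70.150.255


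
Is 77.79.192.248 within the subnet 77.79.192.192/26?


Subnet network: 77.79.192.192
Test IP AND mask: 77.79.192.192
Yes, 77.79.192.248 is in 77.79.192.192/26


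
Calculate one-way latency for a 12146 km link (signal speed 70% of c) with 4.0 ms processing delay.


Speed = 0.7 * 3e5 km/s = 210000 km/s
Propagation delay = 12146 / 210000 = 0.0578 s = 57.8381 ms
Processing delay = 4.0 ms
Total one-way latency = 61.8381 ms


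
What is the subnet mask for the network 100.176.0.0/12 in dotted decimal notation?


/12 means 12 network bits, 20 host bits
Binary: 11111111111100000000000000000000
Mask: 255.240.0.0


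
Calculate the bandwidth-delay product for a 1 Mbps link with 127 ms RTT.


BDP = bandwidth * RTT
= 1 Mbps * 127 ms
= 1 * 1e6 * 127 / 1000 bits
= 127000 bits
= 15875 bytes
= 15.5029 KB
BDP = 127000 bits (15875 bytes)


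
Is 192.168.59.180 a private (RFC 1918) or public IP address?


RFC 1918 private ranges:
  10.0.0.0/8 (10.0.0.0 - 10.255.255.255)
  172.16.0.0/12 (172.16.0.0 - 172.31.255.255)
  192.168.0.0/16 (192.168.0.0 - 192.168.255.255)
Private (in 192.168.0.0/16)


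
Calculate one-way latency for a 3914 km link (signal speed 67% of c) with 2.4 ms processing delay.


Speed = 0.67 * 3e5 km/s = 201000 km/s
Propagation delay = 3914 / 201000 = 0.0195 s = 19.4726 ms
Processing delay = 2.4 ms
Total one-way latency = 21.8726 ms


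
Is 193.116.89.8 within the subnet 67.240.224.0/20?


Subnet network: 67.240.224.0
Test IP AND mask: 193.116.80.0
No, 193.116.89.8 is not in 67.240.224.0/20


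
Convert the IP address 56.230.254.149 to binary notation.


56 = 00111000
230 = 11100110
254 = 11111110
149 = 10010101
Binary: 00111000.11100110.11111110.10010101


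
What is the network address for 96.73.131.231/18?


IP:   01100000.01001001.10000011.11100111
Mask: 11111111.11111111.11000000.00000000
AND operation:
Net:  01100000.01001001.10000000.00000000
Network: 96.73.128.0/18


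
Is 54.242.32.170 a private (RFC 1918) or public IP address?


RFC 1918 private ranges:
  10.0.0.0/8 (10.0.0.0 - 10.255.255.255)
  172.16.0.0/12 (172.16.0.0 - 172.31.255.255)
  192.168.0.0/16 (192.168.0.0 - 192.168.255.255)
Public (not in any RFC 1918 range)


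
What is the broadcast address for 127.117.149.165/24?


Network: 127.117.149.0/24
Host bits = 8
Set all host bits to 1:
Broadcast: 127.117.149.255


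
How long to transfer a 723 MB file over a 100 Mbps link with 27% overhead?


Effective throughput = 100 * (1 - 27/100) = 73 Mbps
File size in Mb = 723 * 8 = 5784 Mb
Time = 5784 / 73
Time = 79.2329 seconds


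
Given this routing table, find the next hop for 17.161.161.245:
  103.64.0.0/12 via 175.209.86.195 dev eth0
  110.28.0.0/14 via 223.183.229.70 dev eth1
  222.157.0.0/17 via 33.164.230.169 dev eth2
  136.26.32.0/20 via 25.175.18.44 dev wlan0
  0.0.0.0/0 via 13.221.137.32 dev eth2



Longest prefix match for 17.161.161.245:
  /12 103.64.0.0: no
  /14 110.28.0.0: no
  /17 222.157.0.0: no
  /20 136.26.32.0: no
  /0 0.0.0.0: MATCH
Selected: next-hop 13.221.137.32 via eth2 (matched /0)


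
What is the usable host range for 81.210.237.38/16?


Network: 81.210.0.0
Broadcast: 81.210.255.255
First usable = network + 1
Last usable = broadcast - 1
Range: 81.210.0.1 to 81.210.255.254


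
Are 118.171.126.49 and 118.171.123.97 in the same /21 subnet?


Mask: 255.255.248.0
118.171.126.49 AND mask = 118.171.120.0
118.171.123.97 AND mask = 118.171.120.0
Yes, same subnet (118.171.120.0)


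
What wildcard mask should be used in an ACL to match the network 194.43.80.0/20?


Subnet mask: 255.255.240.0
Wildcard = 255.255.255.255 - subnet mask
255 - 255 = 0
255 - 255 = 0
255 - 240 = 15
255 - 0 = 255
Wildcard: 0.0.15.255


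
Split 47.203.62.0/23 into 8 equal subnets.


New prefix = 23 + 3 = 26
Each subnet has 64 addresses
  47.203.62.0/26
  47.203.62.64/26
  47.203.62.128/26
  47.203.62.192/26
  47.203.63.0/26
  47.203.63.64/26
  47.203.63.128/26
  47.203.63.192/26
Subnets: 47.203.62.0/26, 47.203.62.64/26, 47.203.62.128/26, 47.203.62.192/26, 47.203.63.0/26, 47.203.63.64/26, 47.203.63.128/26, 47.203.63.192/26


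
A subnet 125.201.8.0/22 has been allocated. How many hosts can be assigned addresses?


Host bits = 32 - 22 = 10
Total addresses = 2^10 = 1024
Usable = total - 2 (network and broadcast)
Usable hosts: 1022


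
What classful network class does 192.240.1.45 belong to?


First octet: 192
Binary: 11000000
110xxxxx -> Class C (192-223)
Class C, default mask 255.255.255.0 (/24)


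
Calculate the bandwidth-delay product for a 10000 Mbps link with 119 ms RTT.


BDP = bandwidth * RTT
= 10000 Mbps * 119 ms
= 10000 * 1e6 * 119 / 1000 bits
= 1190000000 bits
= 148750000 bytes
= 145263.6719 KB
BDP = 1190000000 bits (148750000 bytes)


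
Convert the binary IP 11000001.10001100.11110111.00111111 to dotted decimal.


11000001 = 193
10001100 = 140
11110111 = 247
00111111 = 63
IP: 193.140.247.63


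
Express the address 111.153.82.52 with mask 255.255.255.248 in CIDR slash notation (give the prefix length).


Binary: 11111111.11111111.11111111.11111000
Count leading 1s
Prefix: /29


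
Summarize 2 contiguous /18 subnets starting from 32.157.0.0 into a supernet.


Original prefix: /18
Number of subnets: 2 = 2^1
New prefix = 18 - 1 = 17
Supernet: 32.157.0.0/17


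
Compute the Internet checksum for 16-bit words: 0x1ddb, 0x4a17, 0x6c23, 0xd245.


Sum all words (with carry folding):
+ 0x1ddb = 0x1ddb
+ 0x4a17 = 0x67f2
+ 0x6c23 = 0xd415
+ 0xd245 = 0xa65b
One's complement: ~0xa65b
Checksum = 0x59a4


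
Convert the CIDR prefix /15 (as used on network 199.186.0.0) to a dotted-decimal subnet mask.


/15 means 15 network bits, 17 host bits
Binary: 11111111111111100000000000000000
Mask: 255.254.0.0


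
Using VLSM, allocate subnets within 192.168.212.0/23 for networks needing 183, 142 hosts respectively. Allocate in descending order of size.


183 hosts -> /24 (254 usable): 192.168.212.0/24
142 hosts -> /24 (254 usable): 192.168.213.0/24
Allocation: 192.168.212.0/24 (183 hosts, 254 usable); 192.168.213.0/24 (142 hosts, 254 usable)


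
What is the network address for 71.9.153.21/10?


IP:   01000111.00001001.10011001.00010101
Mask: 11111111.11000000.00000000.00000000
AND operation:
Net:  01000111.00000000.00000000.00000000
Network: 71.0.0.0/10


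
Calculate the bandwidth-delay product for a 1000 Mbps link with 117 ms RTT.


BDP = bandwidth * RTT
= 1000 Mbps * 117 ms
= 1000 * 1e6 * 117 / 1000 bits
= 117000000 bits
= 14625000 bytes
= 14282.2266 KB
BDP = 117000000 bits (14625000 bytes)


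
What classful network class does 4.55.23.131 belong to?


First octet: 4
Binary: 00000100
0xxxxxxx -> Class A (1-126)
Class A, default mask 255.0.0.0 (/8)


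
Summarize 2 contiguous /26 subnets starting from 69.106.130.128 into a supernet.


Original prefix: /26
Number of subnets: 2 = 2^1
New prefix = 26 - 1 = 25
Supernet: 69.106.130.128/25


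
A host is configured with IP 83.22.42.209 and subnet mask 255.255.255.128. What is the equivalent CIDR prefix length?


Binary: 11111111.11111111.11111111.10000000
Count leading 1s
Prefix: /25


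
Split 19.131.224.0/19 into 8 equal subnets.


New prefix = 19 + 3 = 22
Each subnet has 1024 addresses
  19.131.224.0/22
  19.131.228.0/22
  19.131.232.0/22
  19.131.236.0/22
  19.131.240.0/22
  19.131.244.0/22
  19.131.248.0/22
  19.131.252.0/22
Subnets: 19.131.224.0/22, 19.131.228.0/22, 19.131.232.0/22, 19.131.236.0/22, 19.131.240.0/22, 19.131.244.0/22, 19.131.248.0/22, 19.131.252.0/22


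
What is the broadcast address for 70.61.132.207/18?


Network: 70.61.128.0/18
Host bits = 14
Set all host bits to 1:
Broadcast: 70.61.191.255


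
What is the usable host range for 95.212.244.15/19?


Network: 95.212.224.0
Broadcast: 95.212.255.255
First usable = network + 1
Last usable = broadcast - 1
Range: 95.212.224.1 to 95.212.255.254


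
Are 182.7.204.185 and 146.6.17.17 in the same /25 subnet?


Mask: 255.255.255.128
182.7.204.185 AND mask = 182.7.204.128
146.6.17.17 AND mask = 146.6.17.0
No, different subnets (182.7.204.128 vs 146.6.17.0)


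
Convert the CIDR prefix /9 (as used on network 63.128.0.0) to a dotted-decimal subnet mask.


/9 means 9 network bits, 23 host bits
Binary: 11111111100000000000000000000000
Mask: 255.128.0.0


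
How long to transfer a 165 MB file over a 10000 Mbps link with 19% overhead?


Effective throughput = 10000 * (1 - 19/100) = 8100.0 Mbps
File size in Mb = 165 * 8 = 1320 Mb
Time = 1320 / 8100.0
Time = 0.163 seconds


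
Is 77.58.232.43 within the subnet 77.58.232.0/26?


Subnet network: 77.58.232.0
Test IP AND mask: 77.58.232.0
Yes, 77.58.232.43 is in 77.58.232.0/26


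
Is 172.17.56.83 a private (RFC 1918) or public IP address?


RFC 1918 private ranges:
  10.0.0.0/8 (10.0.0.0 - 10.255.255.255)
  172.16.0.0/12 (172.16.0.0 - 172.31.255.255)
  192.168.0.0/16 (192.168.0.0 - 192.168.255.255)
Private (in 172.16.0.0/12)


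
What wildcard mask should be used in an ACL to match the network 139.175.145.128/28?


Subnet mask: 255.255.255.240
Wildcard = 255.255.255.255 - subnet mask
255 - 255 = 0
255 - 255 = 0
255 - 255 = 0
255 - 240 = 15
Wildcard: 0.0.0.15


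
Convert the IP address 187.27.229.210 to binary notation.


187 = 10111011
27 = 00011011
229 = 11100101
210 = 11010010
Binary: 10111011.00011011.11100101.11010010


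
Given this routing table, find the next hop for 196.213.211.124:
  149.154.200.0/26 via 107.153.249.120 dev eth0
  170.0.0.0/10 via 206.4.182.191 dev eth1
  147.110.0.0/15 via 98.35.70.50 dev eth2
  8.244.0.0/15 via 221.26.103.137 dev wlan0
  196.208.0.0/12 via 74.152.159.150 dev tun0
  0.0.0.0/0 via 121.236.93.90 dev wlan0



Longest prefix match for 196.213.211.124:
  /26 149.154.200.0: no
  /10 170.0.0.0: no
  /15 147.110.0.0: no
  /15 8.244.0.0: no
  /12 196.208.0.0: MATCH
  /0 0.0.0.0: MATCH
Selected: next-hop 74.152.159.150 via tun0 (matched /12)


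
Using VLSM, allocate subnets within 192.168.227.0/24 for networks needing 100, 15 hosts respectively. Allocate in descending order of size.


100 hosts -> /25 (126 usable): 192.168.227.0/25
15 hosts -> /27 (30 usable): 192.168.227.128/27
Allocation: 192.168.227.0/25 (100 hosts, 126 usable); 192.168.227.128/27 (15 hosts, 30 usable)


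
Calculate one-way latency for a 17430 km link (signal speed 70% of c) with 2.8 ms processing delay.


Speed = 0.7 * 3e5 km/s = 210000 km/s
Propagation delay = 17430 / 210000 = 0.083 s = 83 ms
Processing delay = 2.8 ms
Total one-way latency = 85.8 ms


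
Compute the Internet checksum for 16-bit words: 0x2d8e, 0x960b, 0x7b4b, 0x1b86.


Sum all words (with carry folding):
+ 0x2d8e = 0x2d8e
+ 0x960b = 0xc399
+ 0x7b4b = 0x3ee5
+ 0x1b86 = 0x5a6b
One's complement: ~0x5a6b
Checksum = 0xa594


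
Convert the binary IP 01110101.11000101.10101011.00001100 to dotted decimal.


01110101 = 117
11000101 = 197
10101011 = 171
00001100 = 12
IP: 117.197.171.12


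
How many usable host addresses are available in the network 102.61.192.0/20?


Host bits = 32 - 20 = 12
Total addresses = 2^12 = 4096
Usable = total - 2 (network and broadcast)
Usable hosts: 4094


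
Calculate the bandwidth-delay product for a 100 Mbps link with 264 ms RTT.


BDP = bandwidth * RTT
= 100 Mbps * 264 ms
= 100 * 1e6 * 264 / 1000 bits
= 26400000 bits
= 3300000 bytes
= 3222.6562 KB
BDP = 26400000 bits (3300000 bytes)


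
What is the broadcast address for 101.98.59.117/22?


Network: 101.98.56.0/22
Host bits = 10
Set all host bits to 1:
Broadcast: 101.98.59.255


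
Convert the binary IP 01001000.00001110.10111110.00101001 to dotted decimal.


01001000 = 72
00001110 = 14
10111110 = 190
00101001 = 41
IP: 72.14.190.41


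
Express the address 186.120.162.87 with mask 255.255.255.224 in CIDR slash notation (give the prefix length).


Binary: 11111111.11111111.11111111.11100000
Count leading 1s
Prefix: /27


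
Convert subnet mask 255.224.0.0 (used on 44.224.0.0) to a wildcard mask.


Subnet mask: 255.224.0.0
Wildcard = 255.255.255.255 - subnet mask
255 - 255 = 0
255 - 224 = 31
255 - 0 = 255
255 - 0 = 255
Wildcard: 0.31.255.255


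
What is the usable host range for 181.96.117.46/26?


Network: 181.96.117.0
Broadcast: 181.96.117.63
First usable = network + 1
Last usable = broadcast - 1
Range: 181.96.117.1 to 181.96.117.62


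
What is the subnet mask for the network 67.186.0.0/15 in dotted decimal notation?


/15 means 15 network bits, 17 host bits
Binary: 11111111111111100000000000000000
Mask: 255.254.0.0


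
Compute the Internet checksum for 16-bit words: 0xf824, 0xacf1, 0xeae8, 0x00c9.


Sum all words (with carry folding):
+ 0xf824 = 0xf824
+ 0xacf1 = 0xa516
+ 0xeae8 = 0x8fff
+ 0x00c9 = 0x90c8
One's complement: ~0x90c8
Checksum = 0x6f37


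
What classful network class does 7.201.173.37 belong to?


First octet: 7
Binary: 00000111
0xxxxxxx -> Class A (1-126)
Class A, default mask 255.0.0.0 (/8)


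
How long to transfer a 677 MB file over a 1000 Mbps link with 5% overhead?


Effective throughput = 1000 * (1 - 5/100) = 950 Mbps
File size in Mb = 677 * 8 = 5416 Mb
Time = 5416 / 950
Time = 5.7011 seconds


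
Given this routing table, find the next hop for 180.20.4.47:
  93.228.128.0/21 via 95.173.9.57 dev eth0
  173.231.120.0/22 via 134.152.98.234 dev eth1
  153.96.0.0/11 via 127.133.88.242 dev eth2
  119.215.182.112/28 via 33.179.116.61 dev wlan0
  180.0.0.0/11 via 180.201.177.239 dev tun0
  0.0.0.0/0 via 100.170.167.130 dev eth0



Longest prefix match for 180.20.4.47:
  /21 93.228.128.0: no
  /22 173.231.120.0: no
  /11 153.96.0.0: no
  /28 119.215.182.112: no
  /11 180.0.0.0: MATCH
  /0 0.0.0.0: MATCH
Selected: next-hop 180.201.177.239 via tun0 (matched /11)


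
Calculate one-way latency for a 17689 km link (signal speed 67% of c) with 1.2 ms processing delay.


Speed = 0.67 * 3e5 km/s = 201000 km/s
Propagation delay = 17689 / 201000 = 0.088 s = 88.005 ms
Processing delay = 1.2 ms
Total one-way latency = 89.205 ms


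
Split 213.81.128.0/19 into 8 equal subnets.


New prefix = 19 + 3 = 22
Each subnet has 1024 addresses
  213.81.128.0/22
  213.81.132.0/22
  213.81.136.0/22
  213.81.140.0/22
  213.81.144.0/22
  213.81.148.0/22
  213.81.152.0/22
  213.81.156.0/22
Subnets: 213.81.128.0/22, 213.81.132.0/22, 213.81.136.0/22, 213.81.140.0/22, 213.81.144.0/22, 213.81.148.0/22, 213.81.152.0/22, 213.81.156.0/22


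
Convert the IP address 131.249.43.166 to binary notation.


131 = 10000011
249 = 11111001
43 = 00101011
166 = 10100110
Binary: 10000011.11111001.00101011.10100110


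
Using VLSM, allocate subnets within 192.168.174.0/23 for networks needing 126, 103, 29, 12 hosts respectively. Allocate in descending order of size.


126 hosts -> /25 (126 usable): 192.168.174.0/25
103 hosts -> /25 (126 usable): 192.168.174.128/25
29 hosts -> /27 (30 usable): 192.168.175.0/27
12 hosts -> /28 (14 usable): 192.168.175.32/28
Allocation: 192.168.174.0/25 (126 hosts, 126 usable); 192.168.174.128/25 (103 hosts, 126 usable); 192.168.175.0/27 (29 hosts, 30 usable); 192.168.175.32/28 (12 hosts, 14 usable)


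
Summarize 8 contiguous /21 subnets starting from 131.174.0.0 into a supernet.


Original prefix: /21
Number of subnets: 8 = 2^3
New prefix = 21 - 3 = 18
Supernet: 131.174.0.0/18


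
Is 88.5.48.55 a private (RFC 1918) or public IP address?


RFC 1918 private ranges:
  10.0.0.0/8 (10.0.0.0 - 10.255.255.255)
  172.16.0.0/12 (172.16.0.0 - 172.31.255.255)
  192.168.0.0/16 (192.168.0.0 - 192.168.255.255)
Public (not in any RFC 1918 range)


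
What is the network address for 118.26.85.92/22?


IP:   01110110.00011010.01010101.01011100
Mask: 11111111.11111111.11111100.00000000
AND operation:
Net:  01110110.00011010.01010100.00000000
Network: 118.26.84.0/22


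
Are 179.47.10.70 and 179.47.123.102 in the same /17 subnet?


Mask: 255.255.128.0
179.47.10.70 AND mask = 179.47.0.0
179.47.123.102 AND mask = 179.47.0.0
Yes, same subnet (179.47.0.0)


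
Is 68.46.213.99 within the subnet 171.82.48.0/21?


Subnet network: 171.82.48.0
Test IP AND mask: 68.46.208.0
No, 68.46.213.99 is not in 171.82.48.0/21


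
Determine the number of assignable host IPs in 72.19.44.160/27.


Host bits = 32 - 27 = 5
Total addresses = 2^5 = 32
Usable = total - 2 (network and broadcast)
Usable hosts: 30


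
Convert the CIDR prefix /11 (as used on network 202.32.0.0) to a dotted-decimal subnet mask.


/11 means 11 network bits, 21 host bits
Binary: 11111111111000000000000000000000
Mask: 255.224.0.0


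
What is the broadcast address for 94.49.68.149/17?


Network: 94.49.0.0/17
Host bits = 15
Set all host bits to 1:
Broadcast: 94.49.127.255


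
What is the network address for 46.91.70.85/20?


IP:   00101110.01011011.01000110.01010101
Mask: 11111111.11111111.11110000.00000000
AND operation:
Net:  00101110.01011011.01000000.00000000
Network: 46.91.64.0/20


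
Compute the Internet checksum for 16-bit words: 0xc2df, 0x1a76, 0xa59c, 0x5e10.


Sum all words (with carry folding):
+ 0xc2df = 0xc2df
+ 0x1a76 = 0xdd55
+ 0xa59c = 0x82f2
+ 0x5e10 = 0xe102
One's complement: ~0xe102
Checksum = 0x1efd


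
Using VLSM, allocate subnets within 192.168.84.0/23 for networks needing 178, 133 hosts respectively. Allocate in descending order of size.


178 hosts -> /24 (254 usable): 192.168.84.0/24
133 hosts -> /24 (254 usable): 192.168.85.0/24
Allocation: 192.168.84.0/24 (178 hosts, 254 usable); 192.168.85.0/24 (133 hosts, 254 usable)


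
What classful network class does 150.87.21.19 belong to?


First octet: 150
Binary: 10010110
10xxxxxx -> Class B (128-191)
Class B, default mask 255.255.0.0 (/16)


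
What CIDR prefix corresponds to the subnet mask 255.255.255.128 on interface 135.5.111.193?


Binary: 11111111.11111111.11111111.10000000
Count leading 1s
Prefix: /25


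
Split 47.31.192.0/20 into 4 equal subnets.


New prefix = 20 + 2 = 22
Each subnet has 1024 addresses
  47.31.192.0/22
  47.31.196.0/22
  47.31.200.0/22
  47.31.204.0/22
Subnets: 47.31.192.0/22, 47.31.196.0/22, 47.31.200.0/22, 47.31.204.0/22


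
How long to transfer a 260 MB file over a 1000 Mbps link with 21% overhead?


Effective throughput = 1000 * (1 - 21/100) = 790 Mbps
File size in Mb = 260 * 8 = 2080 Mb
Time = 2080 / 790
Time = 2.6329 seconds


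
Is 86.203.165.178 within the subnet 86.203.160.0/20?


Subnet network: 86.203.160.0
Test IP AND mask: 86.203.160.0
Yes, 86.203.165.178 is in 86.203.160.0/20


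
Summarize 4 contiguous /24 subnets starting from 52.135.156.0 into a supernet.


Original prefix: /24
Number of subnets: 4 = 2^2
New prefix = 24 - 2 = 22
Supernet: 52.135.156.0/22


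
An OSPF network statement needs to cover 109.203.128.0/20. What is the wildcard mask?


Subnet mask: 255.255.240.0
Wildcard = 255.255.255.255 - subnet mask
255 - 255 = 0
255 - 255 = 0
255 - 240 = 15
255 - 0 = 255
Wildcard: 0.0.15.255


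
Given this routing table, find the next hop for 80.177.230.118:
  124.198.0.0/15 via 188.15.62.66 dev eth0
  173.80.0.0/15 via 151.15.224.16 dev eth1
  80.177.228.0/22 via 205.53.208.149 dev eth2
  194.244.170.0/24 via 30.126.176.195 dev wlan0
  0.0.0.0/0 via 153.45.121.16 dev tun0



Longest prefix match for 80.177.230.118:
  /15 124.198.0.0: no
  /15 173.80.0.0: no
  /22 80.177.228.0: MATCH
  /24 194.244.170.0: no
  /0 0.0.0.0: MATCH
Selected: next-hop 205.53.208.149 via eth2 (matched /22)


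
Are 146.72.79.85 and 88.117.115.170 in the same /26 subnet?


Mask: 255.255.255.192
146.72.79.85 AND mask = 146.72.79.64
88.117.115.170 AND mask = 88.117.115.128
No, different subnets (146.72.79.64 vs 88.117.115.128)


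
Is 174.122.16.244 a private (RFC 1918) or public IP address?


RFC 1918 private ranges:
  10.0.0.0/8 (10.0.0.0 - 10.255.255.255)
  172.16.0.0/12 (172.16.0.0 - 172.31.255.255)
  192.168.0.0/16 (192.168.0.0 - 192.168.255.255)
Public (not in any RFC 1918 range)


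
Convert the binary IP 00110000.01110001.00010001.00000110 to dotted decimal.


00110000 = 48
01110001 = 113
00010001 = 17
00000110 = 6
IP: 48.113.17.6


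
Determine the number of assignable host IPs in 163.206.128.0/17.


Host bits = 32 - 17 = 15
Total addresses = 2^15 = 32768
Usable = total - 2 (network and broadcast)
Usable hosts: 32766


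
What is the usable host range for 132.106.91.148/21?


Network: 132.106.88.0
Broadcast: 132.106.95.255
First usable = network + 1
Last usable = broadcast - 1
Range: 132.106.88.1 to 132.106.95.254


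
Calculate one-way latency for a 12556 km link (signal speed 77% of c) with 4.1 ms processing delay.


Speed = 0.77 * 3e5 km/s = 231000 km/s
Propagation delay = 12556 / 231000 = 0.0544 s = 54.355 ms
Processing delay = 4.1 ms
Total one-way latency = 58.455 ms


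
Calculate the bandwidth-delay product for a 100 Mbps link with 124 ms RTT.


BDP = bandwidth * RTT
= 100 Mbps * 124 ms
= 100 * 1e6 * 124 / 1000 bits
= 12400000 bits
= 1550000 bytes
= 1513.6719 KB
BDP = 12400000 bits (1550000 bytes)


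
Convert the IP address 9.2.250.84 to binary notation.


9 = 00001001
2 = 00000010
250 = 11111010
84 = 01010100
Binary: 00001001.00000010.11111010.01010100


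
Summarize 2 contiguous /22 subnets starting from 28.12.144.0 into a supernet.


Original prefix: /22
Number of subnets: 2 = 2^1
New prefix = 22 - 1 = 21
Supernet: 28.12.144.0/21


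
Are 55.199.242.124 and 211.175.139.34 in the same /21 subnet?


Mask: 255.255.248.0
55.199.242.124 AND mask = 55.199.240.0
211.175.139.34 AND mask = 211.175.136.0
No, different subnets (55.199.240.0 vs 211.175.136.0)


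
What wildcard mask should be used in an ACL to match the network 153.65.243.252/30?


Subnet mask: 255.255.255.252
Wildcard = 255.255.255.255 - subnet mask
255 - 255 = 0
255 - 255 = 0
255 - 255 = 0
255 - 252 = 3
Wildcard: 0.0.0.3


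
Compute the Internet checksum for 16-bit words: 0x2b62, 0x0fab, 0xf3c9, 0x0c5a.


Sum all words (with carry folding):
+ 0x2b62 = 0x2b62
+ 0x0fab = 0x3b0d
+ 0xf3c9 = 0x2ed7
+ 0x0c5a = 0x3b31
One's complement: ~0x3b31
Checksum = 0xc4ce


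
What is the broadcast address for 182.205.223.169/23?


Network: 182.205.222.0/23
Host bits = 9
Set all host bits to 1:
Broadcast: 182.205.223.255


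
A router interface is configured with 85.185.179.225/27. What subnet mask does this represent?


/27 means 27 network bits, 5 host bits
Binary: 11111111111111111111111111100000
Mask: 255.255.255.224


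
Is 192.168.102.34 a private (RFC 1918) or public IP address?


RFC 1918 private ranges:
  10.0.0.0/8 (10.0.0.0 - 10.255.255.255)
  172.16.0.0/12 (172.16.0.0 - 172.31.255.255)
  192.168.0.0/16 (192.168.0.0 - 192.168.255.255)
Private (in 192.168.0.0/16)


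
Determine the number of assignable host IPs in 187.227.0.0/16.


Host bits = 32 - 16 = 16
Total addresses = 2^16 = 65536
Usable = total - 2 (network and broadcast)
Usable hosts: 65534


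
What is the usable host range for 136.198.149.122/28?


Network: 136.198.149.112
Broadcast: 136.198.149.127
First usable = network + 1
Last usable = broadcast - 1
Range: 136.198.149.113 to 136.198.149.126


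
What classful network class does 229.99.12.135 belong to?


First octet: 229
Binary: 11100101
1110xxxx -> Class D (224-239)
Class D (multicast), default mask N/A


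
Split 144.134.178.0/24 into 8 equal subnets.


New prefix = 24 + 3 = 27
Each subnet has 32 addresses
  144.134.178.0/27
  144.134.178.32/27
  144.134.178.64/27
  144.134.178.96/27
  144.134.178.128/27
  144.134.178.160/27
  144.134.178.192/27
  144.134.178.224/27
Subnets: 144.134.178.0/27, 144.134.178.32/27, 144.134.178.64/27, 144.134.178.96/27, 144.134.178.128/27, 144.134.178.160/27, 144.134.178.192/27, 144.134.178.224/27


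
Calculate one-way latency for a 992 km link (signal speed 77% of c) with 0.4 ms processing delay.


Speed = 0.77 * 3e5 km/s = 231000 km/s
Propagation delay = 992 / 231000 = 0.0043 s = 4.2944 ms
Processing delay = 0.4 ms
Total one-way latency = 4.6944 ms


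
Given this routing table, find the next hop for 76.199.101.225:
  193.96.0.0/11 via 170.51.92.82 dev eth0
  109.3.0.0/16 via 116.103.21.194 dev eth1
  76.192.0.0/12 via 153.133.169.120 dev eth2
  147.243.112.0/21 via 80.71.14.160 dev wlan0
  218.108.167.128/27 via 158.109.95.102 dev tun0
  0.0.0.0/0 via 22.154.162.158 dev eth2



Longest prefix match for 76.199.101.225:
  /11 193.96.0.0: no
  /16 109.3.0.0: no
  /12 76.192.0.0: MATCH
  /21 147.243.112.0: no
  /27 218.108.167.128: no
  /0 0.0.0.0: MATCH
Selected: next-hop 153.133.169.120 via eth2 (matched /12)


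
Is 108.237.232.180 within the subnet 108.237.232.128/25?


Subnet network: 108.237.232.128
Test IP AND mask: 108.237.232.128
Yes, 108.237.232.180 is in 108.237.232.128/25


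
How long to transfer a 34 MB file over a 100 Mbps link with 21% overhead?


Effective throughput = 100 * (1 - 21/100) = 79 Mbps
File size in Mb = 34 * 8 = 272 Mb
Time = 272 / 79
Time = 3.443 seconds


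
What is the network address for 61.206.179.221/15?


IP:   00111101.11001110.10110011.11011101
Mask: 11111111.11111110.00000000.00000000
AND operation:
Net:  00111101.11001110.00000000.00000000
Network: 61.206.0.0/15


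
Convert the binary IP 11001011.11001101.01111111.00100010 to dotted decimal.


11001011 = 203
11001101 = 205
01111111 = 127
00100010 = 34
IP: 203.205.127.34


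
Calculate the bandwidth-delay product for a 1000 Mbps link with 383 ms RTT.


BDP = bandwidth * RTT
= 1000 Mbps * 383 ms
= 1000 * 1e6 * 383 / 1000 bits
= 383000000 bits
= 47875000 bytes
= 46752.9297 KB
BDP = 383000000 bits (47875000 bytes)


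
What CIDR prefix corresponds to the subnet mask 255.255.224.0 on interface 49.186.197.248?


Binary: 11111111.11111111.11100000.00000000
Count leading 1s
Prefix: /19


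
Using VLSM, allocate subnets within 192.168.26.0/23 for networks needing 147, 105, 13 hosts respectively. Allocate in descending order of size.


147 hosts -> /24 (254 usable): 192.168.26.0/24
105 hosts -> /25 (126 usable): 192.168.27.0/25
13 hosts -> /28 (14 usable): 192.168.27.128/28
Allocation: 192.168.26.0/24 (147 hosts, 254 usable); 192.168.27.0/25 (105 hosts, 126 usable); 192.168.27.128/28 (13 hosts, 14 usable)


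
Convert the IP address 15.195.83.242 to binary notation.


15 = 00001111
195 = 11000011
83 = 01010011
242 = 11110010
Binary: 00001111.11000011.01010011.11110010


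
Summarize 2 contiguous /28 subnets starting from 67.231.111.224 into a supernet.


Original prefix: /28
Number of subnets: 2 = 2^1
New prefix = 28 - 1 = 27
Supernet: 67.231.111.224/27


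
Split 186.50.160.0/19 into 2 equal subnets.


New prefix = 19 + 1 = 20
Each subnet has 4096 addresses
  186.50.160.0/20
  186.50.176.0/20
Subnets: 186.50.160.0/20, 186.50.176.0/20


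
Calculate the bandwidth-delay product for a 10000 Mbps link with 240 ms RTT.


BDP = bandwidth * RTT
= 10000 Mbps * 240 ms
= 10000 * 1e6 * 240 / 1000 bits
= 2400000000 bits
= 300000000 bytes
= 292968.75 KB
BDP = 2400000000 bits (300000000 bytes)


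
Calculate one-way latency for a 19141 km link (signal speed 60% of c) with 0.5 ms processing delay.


Speed = 0.6 * 3e5 km/s = 180000 km/s
Propagation delay = 19141 / 180000 = 0.1063 s = 106.3389 ms
Processing delay = 0.5 ms
Total one-way latency = 106.8389 ms


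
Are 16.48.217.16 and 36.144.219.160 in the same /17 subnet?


Mask: 255.255.128.0
16.48.217.16 AND mask = 16.48.128.0
36.144.219.160 AND mask = 36.144.128.0
No, different subnets (16.48.128.0 vs 36.144.128.0)


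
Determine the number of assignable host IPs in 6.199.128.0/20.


Host bits = 32 - 20 = 12
Total addresses = 2^12 = 4096
Usable = total - 2 (network and broadcast)
Usable hosts: 4094


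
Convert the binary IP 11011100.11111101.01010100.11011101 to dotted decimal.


11011100 = 220
11111101 = 253
01010100 = 84
11011101 = 221
IP: 220.253.84.221


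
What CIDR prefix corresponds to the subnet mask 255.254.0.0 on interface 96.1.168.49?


Binary: 11111111.11111110.00000000.00000000
Count leading 1s
Prefix: /15


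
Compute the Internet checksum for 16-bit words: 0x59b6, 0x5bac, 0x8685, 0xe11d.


Sum all words (with carry folding):
+ 0x59b6 = 0x59b6
+ 0x5bac = 0xb562
+ 0x8685 = 0x3be8
+ 0xe11d = 0x1d06
One's complement: ~0x1d06
Checksum = 0xe2f9


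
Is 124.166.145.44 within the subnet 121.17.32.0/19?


Subnet network: 121.17.32.0
Test IP AND mask: 124.166.128.0
No, 124.166.145.44 is not in 121.17.32.0/19


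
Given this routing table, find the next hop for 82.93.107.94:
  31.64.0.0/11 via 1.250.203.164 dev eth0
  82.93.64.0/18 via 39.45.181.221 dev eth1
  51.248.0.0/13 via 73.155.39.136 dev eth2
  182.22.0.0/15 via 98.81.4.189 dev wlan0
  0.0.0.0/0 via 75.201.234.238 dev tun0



Longest prefix match for 82.93.107.94:
  /11 31.64.0.0: no
  /18 82.93.64.0: MATCH
  /13 51.248.0.0: no
  /15 182.22.0.0: no
  /0 0.0.0.0: MATCH
Selected: next-hop 39.45.181.221 via eth1 (matched /18)


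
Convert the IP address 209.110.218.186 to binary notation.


209 = 11010001
110 = 01101110
218 = 11011010
186 = 10111010
Binary: 11010001.01101110.11011010.10111010


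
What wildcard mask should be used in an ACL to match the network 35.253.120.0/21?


Subnet mask: 255.255.248.0
Wildcard = 255.255.255.255 - subnet mask
255 - 255 = 0
255 - 255 = 0
255 - 248 = 7
255 - 0 = 255
Wildcard: 0.0.7.255


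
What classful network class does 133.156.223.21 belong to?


First octet: 133
Binary: 10000101
10xxxxxx -> Class B (128-191)
Class B, default mask 255.255.0.0 (/16)


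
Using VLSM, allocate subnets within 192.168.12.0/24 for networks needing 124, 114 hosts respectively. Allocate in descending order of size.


124 hosts -> /25 (126 usable): 192.168.12.0/25
114 hosts -> /25 (126 usable): 192.168.12.128/25
Allocation: 192.168.12.0/25 (124 hosts, 126 usable); 192.168.12.128/25 (114 hosts, 126 usable)


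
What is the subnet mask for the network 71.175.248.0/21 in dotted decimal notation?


/21 means 21 network bits, 11 host bits
Binary: 11111111111111111111100000000000
Mask: 255.255.248.0


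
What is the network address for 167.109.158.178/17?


IP:   10100111.01101101.10011110.10110010
Mask: 11111111.11111111.10000000.00000000
AND operation:
Net:  10100111.01101101.10000000.00000000
Network: 167.109.128.0/17


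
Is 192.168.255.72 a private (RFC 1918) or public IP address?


RFC 1918 private ranges:
  10.0.0.0/8 (10.0.0.0 - 10.255.255.255)
  172.16.0.0/12 (172.16.0.0 - 172.31.255.255)
  192.168.0.0/16 (192.168.0.0 - 192.168.255.255)
Private (in 192.168.0.0/16)
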